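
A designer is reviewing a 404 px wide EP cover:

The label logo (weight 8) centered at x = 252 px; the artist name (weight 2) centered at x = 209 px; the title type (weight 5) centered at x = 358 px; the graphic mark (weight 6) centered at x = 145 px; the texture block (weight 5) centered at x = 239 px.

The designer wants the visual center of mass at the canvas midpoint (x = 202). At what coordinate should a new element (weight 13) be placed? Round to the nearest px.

x ≈ 122

New total weight: (8 + 2 + 5 + 6 + 5) + 13 = 39.
x: need Σw·x = 39·202 = 7878. Existing = 8·252 + 2·209 + 5·358 + 6·145 + 5·239 = 6289. Remainder 1589 / 13 ≈ 122.23.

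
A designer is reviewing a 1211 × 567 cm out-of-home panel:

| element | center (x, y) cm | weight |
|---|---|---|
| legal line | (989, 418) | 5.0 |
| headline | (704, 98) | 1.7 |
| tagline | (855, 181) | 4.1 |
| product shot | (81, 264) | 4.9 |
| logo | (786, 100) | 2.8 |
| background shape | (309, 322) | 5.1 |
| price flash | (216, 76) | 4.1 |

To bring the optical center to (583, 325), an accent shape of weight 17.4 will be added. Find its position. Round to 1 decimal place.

(665.9, 467.3)

New total weight: (5.0 + 1.7 + 4.1 + 4.9 + 2.8 + 5.1 + 4.1) + 17.4 = 45.1.
x: need Σw·x = 45.1·583 = 26293.3. Existing = 5.0·989 + 1.7·704 + 4.1·855 + 4.9·81 + 2.8·786 + 5.1·309 + 4.1·216 = 14706.5. Remainder 11586.8 / 17.4 ≈ 665.91.
y: need Σw·y = 45.1·325 = 14657.5. Existing = 5.0·418 + 1.7·98 + 4.1·181 + 4.9·264 + 2.8·100 + 5.1·322 + 4.1·76 = 6526.1. Remainder 8131.4 / 17.4 ≈ 467.32.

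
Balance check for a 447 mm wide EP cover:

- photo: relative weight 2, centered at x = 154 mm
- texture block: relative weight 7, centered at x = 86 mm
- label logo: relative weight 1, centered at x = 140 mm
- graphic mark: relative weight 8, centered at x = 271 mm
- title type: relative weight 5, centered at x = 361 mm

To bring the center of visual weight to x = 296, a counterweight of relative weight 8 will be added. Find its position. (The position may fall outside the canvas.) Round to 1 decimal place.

New total weight: (2 + 7 + 1 + 8 + 5) + 8 = 31.
Along x: (5023 + 8·x) / 31 = 296 (existing moment 2·154 + 7·86 + 1·140 + 8·271 + 5·361 = 5023) ⇒ x = (9176 − 5023) / 8 ≈ 519.12.

x ≈ 519.1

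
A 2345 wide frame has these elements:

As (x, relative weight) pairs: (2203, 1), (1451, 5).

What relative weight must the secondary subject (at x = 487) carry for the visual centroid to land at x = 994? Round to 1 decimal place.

Existing Σw = 6 (1 + 5); existing moment 1·2203 + 5·1451 = 9458.
Balance at x = 994 requires (9458 + w·487) / (6 + w) = 994.
So w = (994·6 − 9458)/(487 − 994) = -3494/-507 ≈ 6.89.

w ≈ 6.9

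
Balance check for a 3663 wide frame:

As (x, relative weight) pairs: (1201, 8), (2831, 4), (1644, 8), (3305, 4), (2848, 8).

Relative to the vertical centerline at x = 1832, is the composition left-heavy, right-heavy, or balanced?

right-heavy

Weights sum to 8 + 4 + 8 + 4 + 8 = 32.
x-moment: 8·1201 + 4·2831 + 8·1644 + 4·3305 + 8·2848 = 70088; centroid 70088/32 ≈ 2190.25.
Since 2190.2 is right of 1832, the composition reads right-heavy.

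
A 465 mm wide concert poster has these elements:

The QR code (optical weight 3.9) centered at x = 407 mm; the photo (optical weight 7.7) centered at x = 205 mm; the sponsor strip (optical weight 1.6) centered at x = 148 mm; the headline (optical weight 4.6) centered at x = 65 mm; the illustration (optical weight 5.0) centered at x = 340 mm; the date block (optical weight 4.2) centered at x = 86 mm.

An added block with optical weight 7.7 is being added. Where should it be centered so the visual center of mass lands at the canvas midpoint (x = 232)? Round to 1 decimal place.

x ≈ 297.1

With the added block, Σw becomes 3.9 + 7.7 + 1.6 + 4.6 + 5.0 + 4.2 + 7.7 = 34.7.
x: target moment 34.7×232 = 8050.4; current 3.9·407 + 7.7·205 + 1.6·148 + 4.6·65 + 5.0·340 + 4.2·86 = 5762.8; the added block supplies 2287.6, so x = 2287.6/7.7 ≈ 297.09.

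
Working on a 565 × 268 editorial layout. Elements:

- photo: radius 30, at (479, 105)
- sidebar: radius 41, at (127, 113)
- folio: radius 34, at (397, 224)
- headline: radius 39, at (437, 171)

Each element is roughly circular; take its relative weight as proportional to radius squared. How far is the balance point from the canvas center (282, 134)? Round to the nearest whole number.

Weights ∝ r²: photo 30² = 900, sidebar 41² = 1681, folio 34² = 1156, headline 39² = 1521; Σw = 5258.
x: (900·479 + 1681·127 + 1156·397 + 1521·437) / 5258 = 1768196 / 5258 ≈ 336.29
y: (900·105 + 1681·113 + 1156·224 + 1521·171) / 5258 = 803488 / 5258 ≈ 152.81
Relative to (282, 134): Δ = (54.29, 18.81); |Δ| = √(54.29² + 18.81²) ≈ 57.45.

≈ 57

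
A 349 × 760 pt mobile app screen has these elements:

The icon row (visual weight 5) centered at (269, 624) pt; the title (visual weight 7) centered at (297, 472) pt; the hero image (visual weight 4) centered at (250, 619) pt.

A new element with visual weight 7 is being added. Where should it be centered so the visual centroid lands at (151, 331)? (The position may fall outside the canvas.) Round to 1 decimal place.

(-135.9, -183.9)

With the new element, Σw becomes 5 + 7 + 4 + 7 = 23.
x: need Σw·x = 23·151 = 3473. Existing = 5·269 + 7·297 + 4·250 = 4424. Remainder -951 / 7 ≈ -135.86.
y: need Σw·y = 23·331 = 7613. Existing = 5·624 + 7·472 + 4·619 = 8900. Remainder -1287 / 7 ≈ -183.86.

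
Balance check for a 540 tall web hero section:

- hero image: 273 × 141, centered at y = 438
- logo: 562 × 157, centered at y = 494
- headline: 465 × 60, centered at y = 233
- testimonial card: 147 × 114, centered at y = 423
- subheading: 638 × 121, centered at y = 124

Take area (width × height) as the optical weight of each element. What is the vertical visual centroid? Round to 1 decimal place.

Taking area as weight: hero image 273·141 = 38493, logo 562·157 = 88234, headline 465·60 = 27900, testimonial card 147·114 = 16758, subheading 638·121 = 77198. Sum 248583.
y: (38493·438 + 88234·494 + 27900·233 + 16758·423 + 77198·124) / 248583 = 83609416 / 248583 ≈ 336.34

y ≈ 336.3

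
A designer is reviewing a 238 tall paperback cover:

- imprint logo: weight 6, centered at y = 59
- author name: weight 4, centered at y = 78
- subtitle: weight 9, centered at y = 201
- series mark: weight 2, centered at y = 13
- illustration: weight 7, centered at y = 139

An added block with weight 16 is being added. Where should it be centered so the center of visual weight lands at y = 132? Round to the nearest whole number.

After adding the added block, total weight = 6 + 4 + 9 + 2 + 7 + 16 = 44.
Along y: (3474 + 16·y) / 44 = 132 (existing moment 6·59 + 4·78 + 9·201 + 2·13 + 7·139 = 3474) ⇒ y = (5808 − 3474) / 16 ≈ 145.88.

y ≈ 146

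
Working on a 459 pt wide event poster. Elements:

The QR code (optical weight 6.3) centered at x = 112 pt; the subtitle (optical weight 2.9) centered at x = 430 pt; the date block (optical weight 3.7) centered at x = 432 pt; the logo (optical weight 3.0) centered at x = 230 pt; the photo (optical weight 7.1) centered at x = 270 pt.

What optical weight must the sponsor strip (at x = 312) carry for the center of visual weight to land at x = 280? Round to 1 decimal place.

w ≈ 8.8

Existing Σw = 23.0 (6.3 + 2.9 + 3.7 + 3.0 + 7.1); existing moment 6.3·112 + 2.9·430 + 3.7·432 + 3.0·230 + 7.1·270 = 6158.0.
Balance at x = 280 requires (6158.0 + w·312) / (23.0 + w) = 280.
So w = (280·23.0 − 6158.0)/(312 − 280) = 282.0/32 ≈ 8.81.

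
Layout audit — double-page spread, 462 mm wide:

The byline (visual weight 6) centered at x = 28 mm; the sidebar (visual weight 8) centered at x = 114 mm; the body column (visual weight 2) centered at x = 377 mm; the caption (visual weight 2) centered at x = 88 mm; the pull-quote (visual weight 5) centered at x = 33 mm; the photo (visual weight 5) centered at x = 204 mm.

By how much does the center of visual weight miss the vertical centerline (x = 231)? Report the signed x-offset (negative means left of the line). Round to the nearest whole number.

≈ -117 mm

Total weight = 6 + 8 + 2 + 2 + 5 + 5 = 28.
x: (6·28 + 8·114 + 2·377 + 2·88 + 5·33 + 5·204) / 28 = 3195 / 28 ≈ 114.11
Difference: 114.11 − 231 ≈ -116.89.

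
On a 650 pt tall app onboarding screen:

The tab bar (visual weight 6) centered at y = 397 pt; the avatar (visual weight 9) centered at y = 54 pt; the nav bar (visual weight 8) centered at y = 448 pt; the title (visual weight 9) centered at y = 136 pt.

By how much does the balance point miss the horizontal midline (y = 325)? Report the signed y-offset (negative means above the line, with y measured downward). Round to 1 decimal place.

Weights sum to 6 + 9 + 8 + 9 = 32.
y-moment: 6·397 + 9·54 + 8·448 + 9·136 = 7676; centroid 7676/32 ≈ 239.88.
Against y = 325, that's 239.88 − 325 = -85.12.

≈ -85.1 pt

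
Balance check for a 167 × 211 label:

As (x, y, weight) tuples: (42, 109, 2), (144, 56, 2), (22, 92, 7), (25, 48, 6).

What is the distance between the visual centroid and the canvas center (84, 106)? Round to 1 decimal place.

≈ 54.5

Σw = 2 + 2 + 7 + 6 = 17.
x-moment: 2·42 + 2·144 + 7·22 + 6·25 = 676; centroid 676/17 ≈ 39.76.
y-moment: 2·109 + 2·56 + 7·92 + 6·48 = 1262; centroid 1262/17 ≈ 74.24.
From (84, 106): dx = -44.24, dy = -31.76, so the distance is √(dx²+dy²) ≈ 54.46.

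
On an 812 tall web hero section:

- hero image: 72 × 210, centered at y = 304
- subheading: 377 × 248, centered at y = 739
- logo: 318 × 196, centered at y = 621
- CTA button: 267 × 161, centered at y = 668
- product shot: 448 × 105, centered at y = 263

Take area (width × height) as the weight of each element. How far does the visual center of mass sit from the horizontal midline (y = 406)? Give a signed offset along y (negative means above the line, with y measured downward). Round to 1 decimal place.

≈ 182.1

Taking area as weight: hero image 72·210 = 15120, subheading 377·248 = 93496, logo 318·196 = 62328, CTA button 267·161 = 42987, product shot 448·105 = 47040. Sum 260971.
y-moment: 15120·304 + 93496·739 + 62328·621 + 42987·668 + 47040·263 = 153482548; centroid 153482548/260971 ≈ 588.12.
Against y = 406, that's 588.12 − 406 = 182.12.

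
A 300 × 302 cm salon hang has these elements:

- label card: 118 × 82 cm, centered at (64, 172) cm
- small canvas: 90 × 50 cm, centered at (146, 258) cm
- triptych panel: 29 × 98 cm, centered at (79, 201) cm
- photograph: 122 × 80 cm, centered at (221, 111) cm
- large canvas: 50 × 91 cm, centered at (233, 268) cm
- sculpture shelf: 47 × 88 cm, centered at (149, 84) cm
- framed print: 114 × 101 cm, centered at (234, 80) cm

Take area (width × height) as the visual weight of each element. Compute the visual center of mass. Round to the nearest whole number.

(171, 148)

Areas: label card 118·82 = 9676, small canvas 90·50 = 4500, triptych panel 29·98 = 2842, photograph 122·80 = 9760, large canvas 50·91 = 4550, sculpture shelf 47·88 = 4136, framed print 114·101 = 11514. Total weight = 46978.
x: moment 8028432 / weight 46978 ≈ 170.90
Σw·y = 6967818; ȳ = 6967818/46978 ≈ 148.32.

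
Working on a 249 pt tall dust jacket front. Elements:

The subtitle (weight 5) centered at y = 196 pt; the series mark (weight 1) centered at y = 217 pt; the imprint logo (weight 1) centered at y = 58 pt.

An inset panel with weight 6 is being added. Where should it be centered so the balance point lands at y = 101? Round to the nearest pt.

With the inset panel, Σw becomes 5 + 1 + 1 + 6 = 13.
y: need Σw·y = 13·101 = 1313. Existing = 5·196 + 1·217 + 1·58 = 1255. Remainder 58 / 6 ≈ 9.67.

y ≈ 10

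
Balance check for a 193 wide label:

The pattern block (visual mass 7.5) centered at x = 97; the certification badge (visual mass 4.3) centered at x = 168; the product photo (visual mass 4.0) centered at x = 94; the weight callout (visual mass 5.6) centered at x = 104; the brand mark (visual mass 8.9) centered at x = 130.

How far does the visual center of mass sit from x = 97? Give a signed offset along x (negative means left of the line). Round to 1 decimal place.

≈ 20.7

Total weight = 7.5 + 4.3 + 4.0 + 5.6 + 8.9 = 30.3.
Σw·x = 7.5·97 + 4.3·168 + 4.0·94 + 5.6·104 + 8.9·130 = 3565.3, so x̄ = 3565.3/30.3 ≈ 117.67.
Against x = 97, that's 117.67 − 97 = 20.67.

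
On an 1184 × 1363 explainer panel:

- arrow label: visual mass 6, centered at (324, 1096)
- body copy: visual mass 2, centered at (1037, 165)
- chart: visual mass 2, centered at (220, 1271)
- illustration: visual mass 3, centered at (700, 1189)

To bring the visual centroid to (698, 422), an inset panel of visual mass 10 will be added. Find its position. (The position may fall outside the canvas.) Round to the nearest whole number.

(950, -331)

New total weight: (6 + 2 + 2 + 3) + 10 = 23.
Along x: (6558 + 10·x) / 23 = 698 (existing moment 6·324 + 2·1037 + 2·220 + 3·700 = 6558) ⇒ x = (16054 − 6558) / 10 ≈ 949.60.
Along y: (13015 + 10·y) / 23 = 422 (existing moment 6·1096 + 2·165 + 2·1271 + 3·1189 = 13015) ⇒ y = (9706 − 13015) / 10 ≈ -330.90.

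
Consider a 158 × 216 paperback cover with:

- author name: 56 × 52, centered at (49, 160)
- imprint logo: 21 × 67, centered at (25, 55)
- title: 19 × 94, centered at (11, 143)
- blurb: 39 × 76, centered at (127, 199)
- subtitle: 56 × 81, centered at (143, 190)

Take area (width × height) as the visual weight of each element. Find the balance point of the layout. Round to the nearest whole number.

(90, 165)

Taking area as weight: author name 56·52 = 2912, imprint logo 21·67 = 1407, title 19·94 = 1786, blurb 39·76 = 2964, subtitle 56·81 = 4536. Sum 13605.
x: (2912·49 + 1407·25 + 1786·11 + 2964·127 + 4536·143) / 13605 = 1222585 / 13605 ≈ 89.86
y: (2912·160 + 1407·55 + 1786·143 + 2964·199 + 4536·190) / 13605 = 2250379 / 13605 ≈ 165.41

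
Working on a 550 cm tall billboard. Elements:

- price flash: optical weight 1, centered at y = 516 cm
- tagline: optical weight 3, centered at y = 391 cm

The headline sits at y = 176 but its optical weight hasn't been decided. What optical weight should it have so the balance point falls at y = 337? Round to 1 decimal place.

w ≈ 2.1

Fixed elements: Σw = 1 + 3 = 4, Σw·y = 1·516 + 3·391 = 1689.
Set Σw·y/Σw = 337: (1689 + 176w) = 337·(4 + w).
So w = (337·4 − 1689)/(176 − 337) = -341/-161 ≈ 2.12.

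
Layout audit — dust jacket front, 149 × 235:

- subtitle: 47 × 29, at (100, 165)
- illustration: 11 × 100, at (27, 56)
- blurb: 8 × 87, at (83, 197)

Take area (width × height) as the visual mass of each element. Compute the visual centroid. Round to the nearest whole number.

Areas: subtitle 47·29 = 1363, illustration 11·100 = 1100, blurb 8·87 = 696. Total weight = 3159.
x: (1363·100 + 1100·27 + 696·83) / 3159 = 223768 / 3159 ≈ 70.84
y: (1363·165 + 1100·56 + 696·197) / 3159 = 423607 / 3159 ≈ 134.10

(71, 134)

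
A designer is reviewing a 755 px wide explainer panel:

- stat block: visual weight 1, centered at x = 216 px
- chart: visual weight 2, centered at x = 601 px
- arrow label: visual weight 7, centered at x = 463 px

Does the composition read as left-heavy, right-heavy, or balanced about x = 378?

Total weight = 1 + 2 + 7 = 10.
x-moment: 1·216 + 2·601 + 7·463 = 4659; centroid 4659/10 ≈ 465.90.
465.9 lies right of the midline 378, so the layout is right-heavy.

right-heavy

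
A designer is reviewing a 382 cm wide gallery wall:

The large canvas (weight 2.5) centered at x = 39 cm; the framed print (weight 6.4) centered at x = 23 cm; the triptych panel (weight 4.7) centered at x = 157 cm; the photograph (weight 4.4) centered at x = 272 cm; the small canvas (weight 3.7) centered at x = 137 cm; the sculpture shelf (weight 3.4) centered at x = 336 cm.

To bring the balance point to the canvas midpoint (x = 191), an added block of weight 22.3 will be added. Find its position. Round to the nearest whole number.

With the added block, Σw becomes 2.5 + 6.4 + 4.7 + 4.4 + 3.7 + 3.4 + 22.3 = 47.4.
Along x: (3828.7 + 22.3·x) / 47.4 = 191 (existing moment 2.5·39 + 6.4·23 + 4.7·157 + 4.4·272 + 3.7·137 + 3.4·336 = 3828.7) ⇒ x = (9053.4 − 3828.7) / 22.3 ≈ 234.29.

x ≈ 234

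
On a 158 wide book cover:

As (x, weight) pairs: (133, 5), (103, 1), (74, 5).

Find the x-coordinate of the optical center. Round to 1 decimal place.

Total weight = 5 + 1 + 5 = 11.
x-moment: 5·133 + 1·103 + 5·74 = 1138; centroid 1138/11 ≈ 103.45.

x ≈ 103.5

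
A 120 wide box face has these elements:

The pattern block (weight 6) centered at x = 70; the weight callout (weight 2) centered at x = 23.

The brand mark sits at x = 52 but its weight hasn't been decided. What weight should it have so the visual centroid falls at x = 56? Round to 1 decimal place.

Existing Σw = 8 (6 + 2); existing moment 6·70 + 2·23 = 466.
For the centroid to hit 56: (466 + w·52) / (8 + w) = 56.
Rearranging, w·(52 − 56) = 56·8 − 466 = -18, so w ≈ -18/-4 = 4.50.

w ≈ 4.5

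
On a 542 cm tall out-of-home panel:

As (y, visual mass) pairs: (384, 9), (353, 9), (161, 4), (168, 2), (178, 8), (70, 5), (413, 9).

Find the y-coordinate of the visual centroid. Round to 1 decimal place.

y ≈ 284.9

Total weight = 9 + 9 + 4 + 2 + 8 + 5 + 9 = 46.
Σw·y = 9·384 + 9·353 + 4·161 + 2·168 + 8·178 + 5·70 + 9·413 = 13104, so ȳ = 13104/46 ≈ 284.87.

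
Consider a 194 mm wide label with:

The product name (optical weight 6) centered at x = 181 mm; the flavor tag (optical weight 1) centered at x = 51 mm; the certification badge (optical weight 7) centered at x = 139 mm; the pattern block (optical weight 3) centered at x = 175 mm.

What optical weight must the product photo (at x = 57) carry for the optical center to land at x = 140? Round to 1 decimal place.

w ≈ 3.1

Known weights sum to 6 + 1 + 7 + 3 = 17; their moment is 6·181 + 1·51 + 7·139 + 3·175 = 2635.
Set Σw·x/Σw = 140: (2635 + 57w) = 140·(17 + w).
Rearranging, w·(57 − 140) = 140·17 − 2635 = -255, so w ≈ -255/-83 = 3.07.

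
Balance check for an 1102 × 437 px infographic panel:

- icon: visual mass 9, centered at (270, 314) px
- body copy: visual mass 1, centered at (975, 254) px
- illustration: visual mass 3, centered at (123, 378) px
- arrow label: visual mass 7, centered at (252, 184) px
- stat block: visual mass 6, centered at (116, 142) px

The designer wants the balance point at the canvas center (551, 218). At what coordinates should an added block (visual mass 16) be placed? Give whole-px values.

New total weight: (9 + 1 + 3 + 7 + 6) + 16 = 42.
x: need Σw·x = 42·551 = 23142. Existing = 9·270 + 1·975 + 3·123 + 7·252 + 6·116 = 6234. Remainder 16908 / 16 ≈ 1056.75.
y: need Σw·y = 42·218 = 9156. Existing = 9·314 + 1·254 + 3·378 + 7·184 + 6·142 = 6354. Remainder 2802 / 16 ≈ 175.12.

(1057, 175)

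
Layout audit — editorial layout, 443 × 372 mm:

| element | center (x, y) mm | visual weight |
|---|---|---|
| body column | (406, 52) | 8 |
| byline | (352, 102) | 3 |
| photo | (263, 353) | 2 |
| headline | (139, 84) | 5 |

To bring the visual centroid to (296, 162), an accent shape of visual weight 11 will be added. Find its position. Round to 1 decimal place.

(278.1, 259.1)

With the accent shape, Σw becomes 8 + 3 + 2 + 5 + 11 = 29.
x: need Σw·x = 29·296 = 8584. Existing = 8·406 + 3·352 + 2·263 + 5·139 = 5525. Remainder 3059 / 11 ≈ 278.09.
y: need Σw·y = 29·162 = 4698. Existing = 8·52 + 3·102 + 2·353 + 5·84 = 1848. Remainder 2850 / 11 ≈ 259.09.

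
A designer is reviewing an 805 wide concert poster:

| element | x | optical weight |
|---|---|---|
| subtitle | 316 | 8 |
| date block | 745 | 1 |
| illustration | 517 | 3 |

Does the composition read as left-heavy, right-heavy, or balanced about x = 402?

balanced

Total weight = 8 + 1 + 3 = 12.
x-moment: 8·316 + 1·745 + 3·517 = 4824; centroid 4824/12 ≈ 402.00.
That equals the midline 402 — balanced.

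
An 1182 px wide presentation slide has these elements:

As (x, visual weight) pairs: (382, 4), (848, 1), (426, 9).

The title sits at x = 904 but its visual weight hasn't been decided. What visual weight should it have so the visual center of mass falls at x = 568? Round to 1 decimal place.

w ≈ 5.2

Existing Σw = 14 (4 + 1 + 9); existing moment 4·382 + 1·848 + 9·426 = 6210.
Balance at x = 568 requires (6210 + w·904) / (14 + w) = 568.
So w = (568·14 − 6210)/(904 − 568) = 1742/336 ≈ 5.18.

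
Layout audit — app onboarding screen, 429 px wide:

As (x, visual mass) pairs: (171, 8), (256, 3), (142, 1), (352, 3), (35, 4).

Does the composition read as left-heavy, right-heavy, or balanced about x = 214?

Total weight = 8 + 3 + 1 + 3 + 4 = 19.
x-moment: 8·171 + 3·256 + 1·142 + 3·352 + 4·35 = 3474; centroid 3474/19 ≈ 182.84.
182.8 vs midline 214 → left-heavy.

left-heavy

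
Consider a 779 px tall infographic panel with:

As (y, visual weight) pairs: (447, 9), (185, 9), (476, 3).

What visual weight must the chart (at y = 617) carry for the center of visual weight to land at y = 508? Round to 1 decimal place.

w ≈ 32.6

Fixed elements: Σw = 9 + 9 + 3 = 21, Σw·y = 9·447 + 9·185 + 3·476 = 7116.
Balance at y = 508 requires (7116 + w·617) / (21 + w) = 508.
Solving: w = (508·21 − 7116) / (617 − 508) = 3552 / 109 ≈ 32.59.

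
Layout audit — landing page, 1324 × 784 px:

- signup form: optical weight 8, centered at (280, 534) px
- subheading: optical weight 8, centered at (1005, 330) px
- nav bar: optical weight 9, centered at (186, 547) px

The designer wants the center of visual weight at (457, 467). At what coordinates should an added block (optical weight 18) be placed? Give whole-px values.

(428, 458)

After adding the added block, total weight = 8 + 8 + 9 + 18 = 43.
Along x: (11954 + 18·x) / 43 = 457 (existing moment 8·280 + 8·1005 + 9·186 = 11954) ⇒ x = (19651 − 11954) / 18 ≈ 427.61.
Along y: (11835 + 18·y) / 43 = 467 (existing moment 8·534 + 8·330 + 9·547 = 11835) ⇒ y = (20081 − 11835) / 18 ≈ 458.11.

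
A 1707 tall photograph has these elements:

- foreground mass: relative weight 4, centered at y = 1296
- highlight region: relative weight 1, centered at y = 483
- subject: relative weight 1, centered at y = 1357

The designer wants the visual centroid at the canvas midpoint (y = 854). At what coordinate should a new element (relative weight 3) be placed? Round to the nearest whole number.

After adding the new element, total weight = 4 + 1 + 1 + 3 = 9.
y: need Σw·y = 9·854 = 7686. Existing = 4·1296 + 1·483 + 1·1357 = 7024. Remainder 662 / 3 ≈ 220.67.

y ≈ 221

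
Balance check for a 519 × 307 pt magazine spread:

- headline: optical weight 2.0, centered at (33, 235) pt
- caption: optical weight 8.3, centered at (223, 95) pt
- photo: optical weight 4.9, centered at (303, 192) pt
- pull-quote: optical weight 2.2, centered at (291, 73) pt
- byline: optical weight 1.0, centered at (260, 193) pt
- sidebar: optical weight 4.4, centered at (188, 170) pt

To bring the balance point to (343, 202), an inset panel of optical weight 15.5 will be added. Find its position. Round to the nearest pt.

(517, 286)

New total weight: (2.0 + 8.3 + 4.9 + 2.2 + 1.0 + 4.4) + 15.5 = 38.3.
Along x: (5129.0 + 15.5·x) / 38.3 = 343 (existing moment 2.0·33 + 8.3·223 + 4.9·303 + 2.2·291 + 1.0·260 + 4.4·188 = 5129.0) ⇒ x = (13136.9 − 5129.0) / 15.5 ≈ 516.64.
Along y: (3300.9 + 15.5·y) / 38.3 = 202 (existing moment 2.0·235 + 8.3·95 + 4.9·192 + 2.2·73 + 1.0·193 + 4.4·170 = 3300.9) ⇒ y = (7736.6 − 3300.9) / 15.5 ≈ 286.17.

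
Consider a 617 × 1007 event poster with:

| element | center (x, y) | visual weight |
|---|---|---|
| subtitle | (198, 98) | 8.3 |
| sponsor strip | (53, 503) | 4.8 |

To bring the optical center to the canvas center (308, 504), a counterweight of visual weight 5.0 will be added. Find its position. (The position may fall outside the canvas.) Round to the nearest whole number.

(735, 1179)

New total weight: (8.3 + 4.8) + 5.0 = 18.1.
x: need Σw·x = 18.1·308 = 5574.8. Existing = 8.3·198 + 4.8·53 = 1897.8. Remainder 3677.0 / 5.0 ≈ 735.40.
y: need Σw·y = 18.1·504 = 9122.4. Existing = 8.3·98 + 4.8·503 = 3227.8. Remainder 5894.6 / 5.0 ≈ 1178.92.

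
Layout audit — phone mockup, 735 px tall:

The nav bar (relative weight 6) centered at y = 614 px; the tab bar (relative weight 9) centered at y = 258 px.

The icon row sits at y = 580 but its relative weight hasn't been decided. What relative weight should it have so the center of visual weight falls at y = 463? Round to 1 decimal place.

Known weights sum to 6 + 9 = 15; their moment is 6·614 + 9·258 = 6006.
For the centroid to hit 463: (6006 + w·580) / (15 + w) = 463.
So w = (463·15 − 6006)/(580 − 463) = 939/117 ≈ 8.03.

w ≈ 8.0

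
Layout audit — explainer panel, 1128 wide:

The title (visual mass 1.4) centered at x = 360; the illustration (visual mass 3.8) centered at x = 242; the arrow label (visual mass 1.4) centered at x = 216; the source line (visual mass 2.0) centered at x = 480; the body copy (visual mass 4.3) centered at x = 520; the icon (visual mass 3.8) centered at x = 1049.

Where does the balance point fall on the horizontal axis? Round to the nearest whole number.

Total weight = 1.4 + 3.8 + 1.4 + 2.0 + 4.3 + 3.8 = 16.7.
x: moment 8908.2 / weight 16.7 ≈ 533.43

x ≈ 533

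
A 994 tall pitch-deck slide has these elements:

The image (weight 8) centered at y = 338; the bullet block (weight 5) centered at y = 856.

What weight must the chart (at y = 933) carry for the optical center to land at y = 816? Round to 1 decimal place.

Known weights sum to 8 + 5 = 13; their moment is 8·338 + 5·856 = 6984.
For the centroid to hit 816: (6984 + w·933) / (13 + w) = 816.
Rearranging, w·(933 − 816) = 816·13 − 6984 = 3624, so w ≈ 3624/117 = 30.97.

w ≈ 31.0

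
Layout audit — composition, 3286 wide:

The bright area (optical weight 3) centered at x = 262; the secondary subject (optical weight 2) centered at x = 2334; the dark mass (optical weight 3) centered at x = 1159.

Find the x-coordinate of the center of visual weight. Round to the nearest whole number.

x ≈ 1116

Σw = 3 + 2 + 3 = 8.
x-moment: 3·262 + 2·2334 + 3·1159 = 8931; centroid 8931/8 ≈ 1116.38.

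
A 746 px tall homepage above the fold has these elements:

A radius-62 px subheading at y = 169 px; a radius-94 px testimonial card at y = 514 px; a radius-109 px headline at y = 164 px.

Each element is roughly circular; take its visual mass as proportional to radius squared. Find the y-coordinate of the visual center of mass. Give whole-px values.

Weights ∝ r²: subheading 62² = 3844, testimonial card 94² = 8836, headline 109² = 11881; Σw = 24561.
y-moment: 3844·169 + 8836·514 + 11881·164 = 7139824; centroid 7139824/24561 ≈ 290.70.

y ≈ 291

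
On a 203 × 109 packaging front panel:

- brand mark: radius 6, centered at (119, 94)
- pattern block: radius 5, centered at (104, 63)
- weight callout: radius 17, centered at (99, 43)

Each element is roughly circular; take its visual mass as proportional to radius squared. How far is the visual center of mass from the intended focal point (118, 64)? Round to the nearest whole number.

≈ 22

r² weights: brand mark 6² = 36, pattern block 5² = 25, weight callout 17² = 289. Total = 350.
Σw·x = 36·119 + 25·104 + 289·99 = 35495, so x̄ = 35495/350 ≈ 101.41.
Σw·y = 36·94 + 25·63 + 289·43 = 17386, so ȳ = 17386/350 ≈ 49.67.
From (118, 64): dx = -16.59, dy = -14.33, so the distance is √(dx²+dy²) ≈ 21.92.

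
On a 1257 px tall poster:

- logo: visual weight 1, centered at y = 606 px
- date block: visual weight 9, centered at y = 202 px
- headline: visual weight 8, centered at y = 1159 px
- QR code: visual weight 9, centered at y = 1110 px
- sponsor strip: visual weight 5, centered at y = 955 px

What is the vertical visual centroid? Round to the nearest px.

y ≈ 827

Total weight = 1 + 9 + 8 + 9 + 5 = 32.
y: (1·606 + 9·202 + 8·1159 + 9·1110 + 5·955) / 32 = 26461 / 32 ≈ 826.91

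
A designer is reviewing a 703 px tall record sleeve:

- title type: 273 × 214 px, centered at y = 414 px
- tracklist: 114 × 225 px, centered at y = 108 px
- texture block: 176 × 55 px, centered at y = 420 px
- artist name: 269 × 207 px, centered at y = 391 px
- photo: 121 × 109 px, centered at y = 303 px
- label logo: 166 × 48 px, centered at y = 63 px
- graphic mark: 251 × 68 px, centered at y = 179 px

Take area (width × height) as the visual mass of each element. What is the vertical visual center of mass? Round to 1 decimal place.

Areas → weights: title type 273·214 = 58422, tracklist 114·225 = 25650, texture block 176·55 = 9680, artist name 269·207 = 55683, photo 121·109 = 13189, label logo 166·48 = 7968, graphic mark 251·68 = 17068; Σw = 187660.
y-moment: 58422·414 + 25650·108 + 9680·420 + 55683·391 + 13189·303 + 7968·63 + 17068·179 = 60347984; centroid 60347984/187660 ≈ 321.58.

y ≈ 321.6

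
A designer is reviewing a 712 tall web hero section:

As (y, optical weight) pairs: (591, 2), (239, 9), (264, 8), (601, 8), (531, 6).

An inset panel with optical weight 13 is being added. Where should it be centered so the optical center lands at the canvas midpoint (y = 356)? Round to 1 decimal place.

New total weight: (2 + 9 + 8 + 8 + 6) + 13 = 46.
y: need Σw·y = 46·356 = 16376. Existing = 2·591 + 9·239 + 8·264 + 8·601 + 6·531 = 13439. Remainder 2937 / 13 ≈ 225.92.

y ≈ 225.9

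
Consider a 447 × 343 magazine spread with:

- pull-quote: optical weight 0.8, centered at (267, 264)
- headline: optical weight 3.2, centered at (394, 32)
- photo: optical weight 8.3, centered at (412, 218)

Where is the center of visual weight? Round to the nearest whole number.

Weights sum to 0.8 + 3.2 + 8.3 = 12.3.
x-moment: 0.8·267 + 3.2·394 + 8.3·412 = 4894.0; centroid 4894.0/12.3 ≈ 397.89.
y-moment: 0.8·264 + 3.2·32 + 8.3·218 = 2123.0; centroid 2123.0/12.3 ≈ 172.60.

(398, 173)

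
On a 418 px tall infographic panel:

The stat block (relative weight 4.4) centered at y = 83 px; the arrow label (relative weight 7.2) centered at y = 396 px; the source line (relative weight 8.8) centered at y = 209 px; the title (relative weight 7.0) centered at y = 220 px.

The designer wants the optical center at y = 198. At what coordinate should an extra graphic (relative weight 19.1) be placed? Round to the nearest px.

y ≈ 137

New total weight: (4.4 + 7.2 + 8.8 + 7.0) + 19.1 = 46.5.
y: need Σw·y = 46.5·198 = 9207.0. Existing = 4.4·83 + 7.2·396 + 8.8·209 + 7.0·220 = 6595.6. Remainder 2611.4 / 19.1 ≈ 136.72.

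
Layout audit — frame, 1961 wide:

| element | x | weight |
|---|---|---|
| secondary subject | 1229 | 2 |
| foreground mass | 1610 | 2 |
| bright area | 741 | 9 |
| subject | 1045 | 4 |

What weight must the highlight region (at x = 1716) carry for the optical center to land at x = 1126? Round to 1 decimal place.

Fixed elements: Σw = 2 + 2 + 9 + 4 = 17, Σw·x = 2·1229 + 2·1610 + 9·741 + 4·1045 = 16527.
For the centroid to hit 1126: (16527 + w·1716) / (17 + w) = 1126.
Solving: w = (1126·17 − 16527) / (1716 − 1126) = 2615 / 590 ≈ 4.43.

w ≈ 4.4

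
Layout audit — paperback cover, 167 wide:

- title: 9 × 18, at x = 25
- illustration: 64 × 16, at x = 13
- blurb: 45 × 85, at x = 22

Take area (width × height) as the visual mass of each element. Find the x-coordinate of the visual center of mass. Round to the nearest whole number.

x ≈ 20

Areas → weights: title 9·18 = 162, illustration 64·16 = 1024, blurb 45·85 = 3825; Σw = 5011.
x: (162·25 + 1024·13 + 3825·22) / 5011 = 101512 / 5011 ≈ 20.26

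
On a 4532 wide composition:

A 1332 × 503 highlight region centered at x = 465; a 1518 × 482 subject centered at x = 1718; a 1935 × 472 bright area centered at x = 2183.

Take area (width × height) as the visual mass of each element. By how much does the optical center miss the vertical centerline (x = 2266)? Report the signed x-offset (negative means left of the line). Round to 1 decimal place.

≈ -727.2

Areas: highlight region 1332·503 = 669996, subject 1518·482 = 731676, bright area 1935·472 = 913320. Total weight = 2314992.
x: (669996·465 + 731676·1718 + 913320·2183) / 2314992 = 3562345068 / 2314992 ≈ 1538.82
Against x = 2266, that's 1538.82 − 2266 = -727.18.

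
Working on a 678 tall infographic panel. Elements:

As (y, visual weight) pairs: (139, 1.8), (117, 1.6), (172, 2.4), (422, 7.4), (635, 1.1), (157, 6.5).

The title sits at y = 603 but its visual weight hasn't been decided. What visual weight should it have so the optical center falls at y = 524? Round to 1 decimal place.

Fixed elements: Σw = 1.8 + 1.6 + 2.4 + 7.4 + 1.1 + 6.5 = 20.8, Σw·y = 1.8·139 + 1.6·117 + 2.4·172 + 7.4·422 + 1.1·635 + 6.5·157 = 5692.0.
For the centroid to hit 524: (5692.0 + w·603) / (20.8 + w) = 524.
So w = (524·20.8 − 5692.0)/(603 − 524) = 5207.2/79 ≈ 65.91.

w ≈ 65.9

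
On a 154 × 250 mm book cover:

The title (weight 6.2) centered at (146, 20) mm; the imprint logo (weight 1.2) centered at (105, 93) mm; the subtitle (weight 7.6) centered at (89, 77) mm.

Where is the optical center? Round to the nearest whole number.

(114, 55)

Total weight = 6.2 + 1.2 + 7.6 = 15.0.
x: (6.2·146 + 1.2·105 + 7.6·89) / 15.0 = 1707.6 / 15.0 ≈ 113.84
y: (6.2·20 + 1.2·93 + 7.6·77) / 15.0 = 820.8 / 15.0 ≈ 54.72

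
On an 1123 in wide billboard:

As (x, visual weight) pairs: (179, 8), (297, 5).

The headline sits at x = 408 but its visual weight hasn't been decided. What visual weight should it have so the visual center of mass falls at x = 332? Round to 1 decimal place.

Fixed elements: Σw = 8 + 5 = 13, Σw·x = 8·179 + 5·297 = 2917.
Balance at x = 332 requires (2917 + w·408) / (13 + w) = 332.
Rearranging, w·(408 − 332) = 332·13 − 2917 = 1399, so w ≈ 1399/76 = 18.41.

w ≈ 18.4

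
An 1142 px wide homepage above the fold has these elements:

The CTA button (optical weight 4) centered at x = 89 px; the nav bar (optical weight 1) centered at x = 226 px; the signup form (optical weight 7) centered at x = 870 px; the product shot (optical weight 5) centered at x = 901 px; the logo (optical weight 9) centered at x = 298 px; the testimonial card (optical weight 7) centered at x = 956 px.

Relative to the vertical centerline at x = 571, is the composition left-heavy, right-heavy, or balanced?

right-heavy

Σw = 4 + 1 + 7 + 5 + 9 + 7 = 33.
x: (4·89 + 1·226 + 7·870 + 5·901 + 9·298 + 7·956) / 33 = 20551 / 33 ≈ 622.76
Since 622.8 is right of 571, the composition reads right-heavy.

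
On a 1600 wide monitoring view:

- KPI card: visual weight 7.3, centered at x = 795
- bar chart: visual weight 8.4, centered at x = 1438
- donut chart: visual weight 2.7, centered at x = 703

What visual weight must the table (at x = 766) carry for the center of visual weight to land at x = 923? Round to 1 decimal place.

Fixed elements: Σw = 7.3 + 8.4 + 2.7 = 18.4, Σw·x = 7.3·795 + 8.4·1438 + 2.7·703 = 19780.8.
Set Σw·x/Σw = 923: (19780.8 + 766w) = 923·(18.4 + w).
So w = (923·18.4 − 19780.8)/(766 − 923) = -2797.6/-157 ≈ 17.82.

w ≈ 17.8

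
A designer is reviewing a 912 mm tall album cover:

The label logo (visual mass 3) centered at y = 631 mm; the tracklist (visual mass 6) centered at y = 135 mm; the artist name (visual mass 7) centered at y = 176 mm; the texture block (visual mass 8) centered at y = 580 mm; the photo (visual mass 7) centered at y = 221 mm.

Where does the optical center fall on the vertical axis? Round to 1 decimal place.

y ≈ 326.5

Weights sum to 3 + 6 + 7 + 8 + 7 = 31.
Σw·y = 3·631 + 6·135 + 7·176 + 8·580 + 7·221 = 10122, so ȳ = 10122/31 ≈ 326.52.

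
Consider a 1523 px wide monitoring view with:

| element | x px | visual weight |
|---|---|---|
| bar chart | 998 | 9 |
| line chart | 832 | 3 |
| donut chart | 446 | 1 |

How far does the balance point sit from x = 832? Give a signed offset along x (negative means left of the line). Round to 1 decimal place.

Σw = 9 + 3 + 1 = 13.
x-moment: 9·998 + 3·832 + 1·446 = 11924; centroid 11924/13 ≈ 917.23.
Difference: 917.23 − 832 ≈ 85.23.

≈ 85.2 px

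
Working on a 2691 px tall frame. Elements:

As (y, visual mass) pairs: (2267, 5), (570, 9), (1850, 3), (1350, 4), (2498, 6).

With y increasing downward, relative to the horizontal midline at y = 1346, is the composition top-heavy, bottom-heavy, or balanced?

bottom-heavy

Σw = 5 + 9 + 3 + 4 + 6 = 27.
Σw·y = 5·2267 + 9·570 + 3·1850 + 4·1350 + 6·2498 = 42403, so ȳ = 42403/27 ≈ 1570.48.
1570.5 vs midline 1346 → bottom-heavy.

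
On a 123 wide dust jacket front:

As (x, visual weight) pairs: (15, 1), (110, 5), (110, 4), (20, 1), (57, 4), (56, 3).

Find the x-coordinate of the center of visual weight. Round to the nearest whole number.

Total weight = 1 + 5 + 4 + 1 + 4 + 3 = 18.
Σw·x = 1421; x̄ = 1421/18 ≈ 78.94.

x ≈ 79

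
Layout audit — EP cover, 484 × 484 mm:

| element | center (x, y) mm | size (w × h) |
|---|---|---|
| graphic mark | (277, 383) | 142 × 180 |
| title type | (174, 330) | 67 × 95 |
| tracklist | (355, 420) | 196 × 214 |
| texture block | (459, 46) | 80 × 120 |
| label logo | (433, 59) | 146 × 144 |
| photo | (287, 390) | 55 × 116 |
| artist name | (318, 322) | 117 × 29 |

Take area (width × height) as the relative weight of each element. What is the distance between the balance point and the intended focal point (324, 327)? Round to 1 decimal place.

Taking area as weight: graphic mark 142·180 = 25560, title type 67·95 = 6365, tracklist 196·214 = 41944, texture block 80·120 = 9600, label logo 146·144 = 21024, photo 55·116 = 6380, artist name 117·29 = 3393. Sum 114266.
Σw·x = 39497576; x̄ = 39497576/114266 ≈ 345.66.
Σw·y = 34769172; ȳ = 34769172/114266 ≈ 304.28.
Relative to (324, 327): Δ = (21.66, -22.72); |Δ| = √(21.66² + -22.72²) ≈ 31.39.

≈ 31.4 mm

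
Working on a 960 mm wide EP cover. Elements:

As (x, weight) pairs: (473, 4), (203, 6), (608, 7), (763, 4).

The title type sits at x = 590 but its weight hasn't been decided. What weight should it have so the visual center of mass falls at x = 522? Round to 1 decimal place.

w ≈ 8.0

Existing Σw = 21 (4 + 6 + 7 + 4); existing moment 4·473 + 6·203 + 7·608 + 4·763 = 10418.
Balance at x = 522 requires (10418 + w·590) / (21 + w) = 522.
So w = (522·21 − 10418)/(590 − 522) = 544/68 ≈ 8.00.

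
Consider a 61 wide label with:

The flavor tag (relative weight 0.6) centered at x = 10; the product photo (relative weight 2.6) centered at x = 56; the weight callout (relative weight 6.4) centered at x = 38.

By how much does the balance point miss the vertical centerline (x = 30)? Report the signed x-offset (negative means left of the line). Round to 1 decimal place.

≈ 11.1

Total weight = 0.6 + 2.6 + 6.4 = 9.6.
x-moment: 0.6·10 + 2.6·56 + 6.4·38 = 394.8; centroid 394.8/9.6 ≈ 41.12.
Offset from x = 30: 41.12 − 30 ≈ 11.12.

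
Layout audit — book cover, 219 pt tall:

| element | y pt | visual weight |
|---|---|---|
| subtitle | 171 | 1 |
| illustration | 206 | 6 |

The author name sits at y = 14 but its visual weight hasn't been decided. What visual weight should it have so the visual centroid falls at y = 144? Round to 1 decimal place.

Existing Σw = 7 (1 + 6); existing moment 1·171 + 6·206 = 1407.
Set Σw·y/Σw = 144: (1407 + 14w) = 144·(7 + w).
Rearranging, w·(14 − 144) = 144·7 − 1407 = -399, so w ≈ -399/-130 = 3.07.

w ≈ 3.1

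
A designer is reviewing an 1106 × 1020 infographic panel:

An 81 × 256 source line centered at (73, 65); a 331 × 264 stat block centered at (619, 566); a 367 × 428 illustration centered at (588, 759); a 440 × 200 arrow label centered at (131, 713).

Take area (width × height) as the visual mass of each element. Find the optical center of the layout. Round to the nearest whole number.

Taking area as weight: source line 81·256 = 20736, stat block 331·264 = 87384, illustration 367·428 = 157076, arrow label 440·200 = 88000. Sum 353196.
x: (20736·73 + 87384·619 + 157076·588 + 88000·131) / 353196 = 159493112 / 353196 ≈ 451.57
y: (20736·65 + 87384·566 + 157076·759 + 88000·713) / 353196 = 232771868 / 353196 ≈ 659.04

(452, 659)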